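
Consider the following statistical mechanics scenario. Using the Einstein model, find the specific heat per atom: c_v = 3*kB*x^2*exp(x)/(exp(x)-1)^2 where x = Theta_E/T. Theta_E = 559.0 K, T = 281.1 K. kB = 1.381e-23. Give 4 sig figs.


Step 1: x = Theta_E/T = 559.0/281.1 = 1.989
Step 2: x^2 = 3.955
Step 3: exp(x) = 7.305
Step 4: c_v = 3*1.381e-23*3.955*7.305/(7.305-1)^2 = 3.01e-23

3.01e-23


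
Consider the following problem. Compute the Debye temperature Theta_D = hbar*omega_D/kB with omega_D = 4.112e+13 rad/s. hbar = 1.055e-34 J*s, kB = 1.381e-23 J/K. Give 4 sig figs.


Step 1: hbar*omega_D = 1.055e-34 * 4.112e+13 = 4.338e-21 J
Step 2: Theta_D = 4.338e-21 / 1.381e-23
Step 3: Theta_D = 314.1 K

314.1


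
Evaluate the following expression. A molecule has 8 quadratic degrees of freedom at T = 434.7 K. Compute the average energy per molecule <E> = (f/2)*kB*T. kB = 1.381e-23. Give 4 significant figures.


Step 1: f/2 = 8/2 = 4
Step 2: kB*T = 1.381e-23 * 434.7 = 6.003e-21
Step 3: <E> = 4 * 6.003e-21 = 2.401e-20 J

2.401e-20


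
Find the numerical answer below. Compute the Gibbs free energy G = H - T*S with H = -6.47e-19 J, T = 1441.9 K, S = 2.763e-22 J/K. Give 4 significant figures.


Step 1: T*S = 1441.9 * 2.763e-22 = 3.984e-19 J
Step 2: G = H - T*S = -6.47e-19 - 3.984e-19
Step 3: G = -1.045e-18 J

-1.045e-18


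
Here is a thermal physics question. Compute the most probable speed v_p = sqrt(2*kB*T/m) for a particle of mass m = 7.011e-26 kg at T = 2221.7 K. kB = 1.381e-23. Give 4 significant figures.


Step 1: Numerator = 2*kB*T = 2*1.381e-23*2221.7 = 6.136e-20
Step 2: Ratio = 6.136e-20 / 7.011e-26 = 8.752e+05
Step 3: v_p = sqrt(8.752e+05) = 935.5 m/s

935.5


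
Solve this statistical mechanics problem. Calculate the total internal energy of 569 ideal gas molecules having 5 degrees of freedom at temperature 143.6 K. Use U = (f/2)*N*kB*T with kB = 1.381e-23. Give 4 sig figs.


Step 1: f/2 = 5/2 = 2.5
Step 2: N*kB*T = 569*1.381e-23*143.6 = 1.128e-18
Step 3: U = 2.5 * 1.128e-18 = 2.821e-18 J

2.821e-18


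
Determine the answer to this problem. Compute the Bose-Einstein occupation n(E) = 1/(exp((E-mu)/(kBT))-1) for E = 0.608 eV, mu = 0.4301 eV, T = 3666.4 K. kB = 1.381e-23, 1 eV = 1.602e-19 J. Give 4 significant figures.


Step 1: (E - mu) = 0.1779 eV
Step 2: x = (E-mu)*eV/(kB*T) = 0.1779*1.602e-19/(1.381e-23*3666.4) = 0.5629
Step 3: exp(x) = 1.756
Step 4: n = 1/(exp(x)-1) = 1.323

1.323


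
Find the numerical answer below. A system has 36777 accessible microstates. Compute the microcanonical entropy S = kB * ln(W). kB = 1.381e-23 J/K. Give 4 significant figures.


Step 1: ln(W) = ln(36777) = 10.51
Step 2: S = kB * ln(W) = 1.381e-23 * 10.51
Step 3: S = 1.452e-22 J/K

1.452e-22


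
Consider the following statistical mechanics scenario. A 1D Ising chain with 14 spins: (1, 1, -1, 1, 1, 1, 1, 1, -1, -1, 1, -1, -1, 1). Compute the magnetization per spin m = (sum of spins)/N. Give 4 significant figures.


Step 1: Count up spins (+1): 9, down spins (-1): 5
Step 2: Total magnetization M = 9 - 5 = 4
Step 3: m = M/N = 4/14 = 0.2857

0.2857


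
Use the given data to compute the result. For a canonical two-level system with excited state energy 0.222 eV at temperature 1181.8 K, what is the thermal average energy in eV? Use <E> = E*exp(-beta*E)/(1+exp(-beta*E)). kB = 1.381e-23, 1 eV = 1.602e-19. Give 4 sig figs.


Step 1: beta*E = 0.222*1.602e-19/(1.381e-23*1181.8) = 2.179
Step 2: exp(-beta*E) = 0.1131
Step 3: <E> = 0.222*0.1131/(1+0.1131) = 0.02256 eV

0.02256


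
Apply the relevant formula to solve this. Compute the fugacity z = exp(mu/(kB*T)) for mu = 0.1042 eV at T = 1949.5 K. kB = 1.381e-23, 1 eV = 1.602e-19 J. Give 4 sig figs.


Step 1: Convert mu to Joules: 0.1042*1.602e-19 = 1.669e-20 J
Step 2: kB*T = 1.381e-23*1949.5 = 2.692e-20 J
Step 3: mu/(kB*T) = 0.62
Step 4: z = exp(0.62) = 1.859

1.859


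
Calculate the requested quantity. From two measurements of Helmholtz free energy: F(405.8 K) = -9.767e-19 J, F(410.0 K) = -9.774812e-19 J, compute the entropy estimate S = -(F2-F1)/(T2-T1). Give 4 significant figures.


Step 1: dF = F2 - F1 = -9.774812e-19 - (-9.767e-19) = -7.812e-22 J
Step 2: dT = T2 - T1 = 410.0 - 405.8 = 4.2 K
Step 3: S = -dF/dT = -(-7.812e-22)/4.2 = 1.86e-22 J/K

1.86e-22


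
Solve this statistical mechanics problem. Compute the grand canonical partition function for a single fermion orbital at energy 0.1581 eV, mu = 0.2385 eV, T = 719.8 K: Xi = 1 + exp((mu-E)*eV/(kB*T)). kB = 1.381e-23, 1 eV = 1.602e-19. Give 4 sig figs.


Step 1: (mu - E) = 0.2385 - 0.1581 = 0.0804 eV
Step 2: x = (mu-E)*eV/(kB*T) = 0.0804*1.602e-19/(1.381e-23*719.8) = 1.296
Step 3: exp(x) = 3.654
Step 4: Xi = 1 + 3.654 = 4.654

4.654


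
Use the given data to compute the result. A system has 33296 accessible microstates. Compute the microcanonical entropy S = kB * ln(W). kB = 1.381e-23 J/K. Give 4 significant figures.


Step 1: ln(W) = ln(33296) = 10.41
Step 2: S = kB * ln(W) = 1.381e-23 * 10.41
Step 3: S = 1.438e-22 J/K

1.438e-22


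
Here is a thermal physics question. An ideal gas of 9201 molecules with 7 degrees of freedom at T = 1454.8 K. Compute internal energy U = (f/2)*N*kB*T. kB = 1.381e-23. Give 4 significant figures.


Step 1: f/2 = 7/2 = 3.5
Step 2: N*kB*T = 9201*1.381e-23*1454.8 = 1.849e-16
Step 3: U = 3.5 * 1.849e-16 = 6.47e-16 J

6.47e-16


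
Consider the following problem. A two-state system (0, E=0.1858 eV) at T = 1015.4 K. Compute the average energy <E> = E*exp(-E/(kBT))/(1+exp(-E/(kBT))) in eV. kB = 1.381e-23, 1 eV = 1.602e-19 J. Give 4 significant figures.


Step 1: beta*E = 0.1858*1.602e-19/(1.381e-23*1015.4) = 2.123
Step 2: exp(-beta*E) = 0.1197
Step 3: <E> = 0.1858*0.1197/(1+0.1197) = 0.01986 eV

0.01986


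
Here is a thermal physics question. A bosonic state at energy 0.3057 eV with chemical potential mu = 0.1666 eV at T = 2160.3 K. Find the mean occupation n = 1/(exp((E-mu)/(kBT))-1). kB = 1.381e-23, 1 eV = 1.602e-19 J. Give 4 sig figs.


Step 1: (E - mu) = 0.1391 eV
Step 2: x = (E-mu)*eV/(kB*T) = 0.1391*1.602e-19/(1.381e-23*2160.3) = 0.7469
Step 3: exp(x) = 2.111
Step 4: n = 1/(exp(x)-1) = 0.9005

0.9005


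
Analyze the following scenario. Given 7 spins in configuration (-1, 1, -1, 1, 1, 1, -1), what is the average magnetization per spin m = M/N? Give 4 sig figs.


Step 1: Count up spins (+1): 4, down spins (-1): 3
Step 2: Total magnetization M = 4 - 3 = 1
Step 3: m = M/N = 1/7 = 0.1429

0.1429


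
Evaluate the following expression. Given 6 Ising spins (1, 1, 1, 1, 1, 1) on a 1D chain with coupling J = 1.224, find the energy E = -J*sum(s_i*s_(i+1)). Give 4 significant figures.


Step 1: Nearest-neighbor products: 1, 1, 1, 1, 1
Step 2: Sum of products = 5
Step 3: E = -1.224 * 5 = -6.12

-6.12


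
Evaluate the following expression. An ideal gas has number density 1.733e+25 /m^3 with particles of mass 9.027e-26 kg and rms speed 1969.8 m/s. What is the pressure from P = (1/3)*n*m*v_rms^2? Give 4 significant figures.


Step 1: v_rms^2 = 1969.8^2 = 3.88e+06
Step 2: n*m = 1.733e+25*9.027e-26 = 1.564
Step 3: P = (1/3)*1.564*3.88e+06 = 2.023e+06 Pa

2.023e+06


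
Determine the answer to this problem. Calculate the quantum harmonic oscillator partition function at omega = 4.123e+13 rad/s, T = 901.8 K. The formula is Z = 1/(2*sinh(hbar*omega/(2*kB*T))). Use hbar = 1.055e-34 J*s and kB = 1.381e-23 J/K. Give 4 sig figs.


Step 1: Compute x = hbar*omega/(kB*T) = 1.055e-34*4.123e+13/(1.381e-23*901.8) = 0.3493
Step 2: x/2 = 0.1746
Step 3: sinh(x/2) = 0.1755
Step 4: Z = 1/(2*0.1755) = 2.849

2.849


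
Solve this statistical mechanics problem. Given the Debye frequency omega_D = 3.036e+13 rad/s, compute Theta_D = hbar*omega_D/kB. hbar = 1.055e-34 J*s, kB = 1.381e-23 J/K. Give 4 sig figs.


Step 1: hbar*omega_D = 1.055e-34 * 3.036e+13 = 3.203e-21 J
Step 2: Theta_D = 3.203e-21 / 1.381e-23
Step 3: Theta_D = 231.9 K

231.9


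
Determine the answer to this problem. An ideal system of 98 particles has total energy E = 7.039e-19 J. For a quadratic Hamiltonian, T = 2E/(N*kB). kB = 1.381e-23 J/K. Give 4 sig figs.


Step 1: Numerator = 2*E = 2*7.039e-19 = 1.408e-18 J
Step 2: Denominator = N*kB = 98*1.381e-23 = 1.353e-21
Step 3: T = 1.408e-18 / 1.353e-21 = 1040 K

1040


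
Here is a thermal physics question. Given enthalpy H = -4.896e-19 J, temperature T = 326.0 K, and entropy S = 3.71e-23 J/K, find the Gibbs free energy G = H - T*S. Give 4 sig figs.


Step 1: T*S = 326.0 * 3.71e-23 = 1.209e-20 J
Step 2: G = H - T*S = -4.896e-19 - 1.209e-20
Step 3: G = -5.017e-19 J

-5.017e-19


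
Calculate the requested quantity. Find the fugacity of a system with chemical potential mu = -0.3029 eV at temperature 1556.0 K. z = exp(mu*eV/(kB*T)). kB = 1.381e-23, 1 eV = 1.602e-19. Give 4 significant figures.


Step 1: Convert mu to Joules: -0.3029*1.602e-19 = -4.852e-20 J
Step 2: kB*T = 1.381e-23*1556.0 = 2.149e-20 J
Step 3: mu/(kB*T) = -2.258
Step 4: z = exp(-2.258) = 0.1045

0.1045


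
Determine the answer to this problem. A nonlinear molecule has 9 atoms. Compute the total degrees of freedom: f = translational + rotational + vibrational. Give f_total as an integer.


Step 1: Translational DOF = 3
Step 2: Rotational DOF (nonlinear) = 3
Step 3: Vibrational DOF = 3*9 - 6 = 21
Step 4: Total = 3 + 3 + 21 = 27

27


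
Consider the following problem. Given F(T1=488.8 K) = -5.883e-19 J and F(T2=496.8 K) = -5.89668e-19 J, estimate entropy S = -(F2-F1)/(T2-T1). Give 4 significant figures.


Step 1: dF = F2 - F1 = -5.89668e-19 - (-5.883e-19) = -1.368e-21 J
Step 2: dT = T2 - T1 = 496.8 - 488.8 = 8 K
Step 3: S = -dF/dT = -(-1.368e-21)/8 = 1.71e-22 J/K

1.71e-22


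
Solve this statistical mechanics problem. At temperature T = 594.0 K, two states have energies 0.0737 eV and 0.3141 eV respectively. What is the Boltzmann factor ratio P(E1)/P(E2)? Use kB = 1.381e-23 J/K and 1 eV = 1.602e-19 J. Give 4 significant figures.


Step 1: Compute energy difference dE = E1 - E2 = 0.0737 - 0.3141 = -0.2404 eV
Step 2: Convert to Joules: dE_J = -0.2404 * 1.602e-19 = -3.851e-20 J
Step 3: Compute exponent = -dE_J / (kB * T) = -(-3.851e-20) / (1.381e-23 * 594.0) = 4.695
Step 4: P(E1)/P(E2) = exp(4.695) = 109.4

109.4


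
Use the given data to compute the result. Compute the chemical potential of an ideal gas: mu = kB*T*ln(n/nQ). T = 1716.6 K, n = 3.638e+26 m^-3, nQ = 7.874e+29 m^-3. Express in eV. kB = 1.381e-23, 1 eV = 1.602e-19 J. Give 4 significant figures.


Step 1: n/nQ = 3.638e+26/7.874e+29 = 0.000462
Step 2: ln(n/nQ) = -7.68
Step 3: mu = kB*T*ln(n/nQ) = 2.371e-20*-7.68 = -1.821e-19 J
Step 4: Convert to eV: -1.821e-19/1.602e-19 = -1.136 eV

-1.136


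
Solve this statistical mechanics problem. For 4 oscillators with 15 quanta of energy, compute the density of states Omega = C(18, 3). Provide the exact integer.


Step 1: Use binomial coefficient C(18, 3)
Step 2: Numerator = 18! / 15!
Step 3: Denominator = 3!
Step 4: Omega = 816

816


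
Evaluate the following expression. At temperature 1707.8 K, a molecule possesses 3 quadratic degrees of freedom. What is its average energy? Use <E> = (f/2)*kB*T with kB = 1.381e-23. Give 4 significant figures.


Step 1: f/2 = 3/2 = 1.5
Step 2: kB*T = 1.381e-23 * 1707.8 = 2.358e-20
Step 3: <E> = 1.5 * 2.358e-20 = 3.538e-20 J

3.538e-20


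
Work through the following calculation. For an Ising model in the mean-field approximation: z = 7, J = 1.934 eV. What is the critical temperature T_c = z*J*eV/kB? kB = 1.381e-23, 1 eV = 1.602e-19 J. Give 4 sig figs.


Step 1: z*J = 7*1.934 = 13.54 eV
Step 2: Convert to Joules: 13.54*1.602e-19 = 2.169e-18 J
Step 3: T_c = 2.169e-18 / 1.381e-23 = 1.57e+05 K

1.57e+05


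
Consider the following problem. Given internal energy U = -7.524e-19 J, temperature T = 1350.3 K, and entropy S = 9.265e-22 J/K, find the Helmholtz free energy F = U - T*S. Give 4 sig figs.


Step 1: T*S = 1350.3 * 9.265e-22 = 1.251e-18 J
Step 2: F = U - T*S = -7.524e-19 - 1.251e-18
Step 3: F = -2.003e-18 J

-2.003e-18


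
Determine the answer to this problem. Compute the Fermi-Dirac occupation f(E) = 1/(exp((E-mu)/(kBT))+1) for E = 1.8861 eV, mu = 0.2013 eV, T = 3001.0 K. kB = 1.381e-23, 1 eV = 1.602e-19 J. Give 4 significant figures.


Step 1: (E - mu) = 1.8861 - 0.2013 = 1.685 eV
Step 2: Convert: (E-mu)*eV = 2.699e-19 J
Step 3: x = (E-mu)*eV/(kB*T) = 6.513
Step 4: f = 1/(exp(6.513)+1) = 0.001482

0.001482


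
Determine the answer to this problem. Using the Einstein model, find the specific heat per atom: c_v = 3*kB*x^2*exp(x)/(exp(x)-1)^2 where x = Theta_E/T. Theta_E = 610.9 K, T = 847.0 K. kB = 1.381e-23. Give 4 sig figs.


Step 1: x = Theta_E/T = 610.9/847.0 = 0.7213
Step 2: x^2 = 0.5202
Step 3: exp(x) = 2.057
Step 4: c_v = 3*1.381e-23*0.5202*2.057/(2.057-1)^2 = 3.968e-23

3.968e-23


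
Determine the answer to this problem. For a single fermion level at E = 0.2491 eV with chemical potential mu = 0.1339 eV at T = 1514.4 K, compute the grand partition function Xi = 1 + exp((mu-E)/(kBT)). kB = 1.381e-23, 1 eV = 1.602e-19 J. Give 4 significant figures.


Step 1: (mu - E) = 0.1339 - 0.2491 = -0.1152 eV
Step 2: x = (mu-E)*eV/(kB*T) = -0.1152*1.602e-19/(1.381e-23*1514.4) = -0.8824
Step 3: exp(x) = 0.4138
Step 4: Xi = 1 + 0.4138 = 1.414

1.414


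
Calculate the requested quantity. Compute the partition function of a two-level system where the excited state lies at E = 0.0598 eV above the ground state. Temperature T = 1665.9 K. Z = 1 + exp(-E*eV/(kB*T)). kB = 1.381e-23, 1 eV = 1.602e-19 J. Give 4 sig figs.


Step 1: Compute beta*E = E*eV/(kB*T) = 0.0598*1.602e-19/(1.381e-23*1665.9) = 0.4164
Step 2: exp(-beta*E) = exp(-0.4164) = 0.6594
Step 3: Z = 1 + 0.6594 = 1.659

1.659


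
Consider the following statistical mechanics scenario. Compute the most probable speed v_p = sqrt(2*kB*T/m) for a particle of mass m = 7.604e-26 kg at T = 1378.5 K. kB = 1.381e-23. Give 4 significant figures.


Step 1: Numerator = 2*kB*T = 2*1.381e-23*1378.5 = 3.807e-20
Step 2: Ratio = 3.807e-20 / 7.604e-26 = 5.007e+05
Step 3: v_p = sqrt(5.007e+05) = 707.6 m/s

707.6


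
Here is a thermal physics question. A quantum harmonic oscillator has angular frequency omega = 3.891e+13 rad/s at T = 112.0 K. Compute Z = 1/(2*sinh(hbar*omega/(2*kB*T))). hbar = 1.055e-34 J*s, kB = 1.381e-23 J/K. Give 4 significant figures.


Step 1: Compute x = hbar*omega/(kB*T) = 1.055e-34*3.891e+13/(1.381e-23*112.0) = 2.654
Step 2: x/2 = 1.327
Step 3: sinh(x/2) = 1.752
Step 4: Z = 1/(2*1.752) = 0.2854

0.2854


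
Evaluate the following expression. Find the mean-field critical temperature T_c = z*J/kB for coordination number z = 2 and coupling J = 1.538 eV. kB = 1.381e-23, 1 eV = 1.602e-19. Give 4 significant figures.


Step 1: z*J = 2*1.538 = 3.076 eV
Step 2: Convert to Joules: 3.076*1.602e-19 = 4.928e-19 J
Step 3: T_c = 4.928e-19 / 1.381e-23 = 3.568e+04 K

3.568e+04


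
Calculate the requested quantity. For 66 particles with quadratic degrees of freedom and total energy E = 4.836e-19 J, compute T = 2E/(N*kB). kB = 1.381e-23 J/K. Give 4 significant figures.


Step 1: Numerator = 2*E = 2*4.836e-19 = 9.672e-19 J
Step 2: Denominator = N*kB = 66*1.381e-23 = 9.115e-22
Step 3: T = 9.672e-19 / 9.115e-22 = 1061 K

1061


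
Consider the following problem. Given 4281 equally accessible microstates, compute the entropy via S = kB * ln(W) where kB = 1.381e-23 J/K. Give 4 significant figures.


Step 1: ln(W) = ln(4281) = 8.362
Step 2: S = kB * ln(W) = 1.381e-23 * 8.362
Step 3: S = 1.155e-22 J/K

1.155e-22


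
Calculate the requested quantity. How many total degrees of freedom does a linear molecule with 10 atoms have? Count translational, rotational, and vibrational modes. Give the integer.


Step 1: Translational DOF = 3
Step 2: Rotational DOF (linear) = 2
Step 3: Vibrational DOF = 3*10 - 5 = 25
Step 4: Total = 3 + 2 + 25 = 30

30


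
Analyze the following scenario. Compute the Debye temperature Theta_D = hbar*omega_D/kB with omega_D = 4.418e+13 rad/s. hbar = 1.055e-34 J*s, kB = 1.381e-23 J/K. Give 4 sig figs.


Step 1: hbar*omega_D = 1.055e-34 * 4.418e+13 = 4.661e-21 J
Step 2: Theta_D = 4.661e-21 / 1.381e-23
Step 3: Theta_D = 337.5 K

337.5


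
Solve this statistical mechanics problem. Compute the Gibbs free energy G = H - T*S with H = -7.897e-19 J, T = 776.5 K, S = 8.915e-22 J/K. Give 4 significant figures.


Step 1: T*S = 776.5 * 8.915e-22 = 6.922e-19 J
Step 2: G = H - T*S = -7.897e-19 - 6.922e-19
Step 3: G = -1.482e-18 J

-1.482e-18


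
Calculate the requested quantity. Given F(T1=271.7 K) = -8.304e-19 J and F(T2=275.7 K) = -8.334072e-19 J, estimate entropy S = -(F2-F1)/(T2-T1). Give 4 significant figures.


Step 1: dF = F2 - F1 = -8.334072e-19 - (-8.304e-19) = -3.0072e-21 J
Step 2: dT = T2 - T1 = 275.7 - 271.7 = 4 K
Step 3: S = -dF/dT = -(-3.0072e-21)/4 = 7.518e-22 J/K

7.518e-22


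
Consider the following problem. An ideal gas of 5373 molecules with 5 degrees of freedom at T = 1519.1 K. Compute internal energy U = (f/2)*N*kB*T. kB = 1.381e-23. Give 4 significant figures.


Step 1: f/2 = 5/2 = 2.5
Step 2: N*kB*T = 5373*1.381e-23*1519.1 = 1.127e-16
Step 3: U = 2.5 * 1.127e-16 = 2.818e-16 J

2.818e-16


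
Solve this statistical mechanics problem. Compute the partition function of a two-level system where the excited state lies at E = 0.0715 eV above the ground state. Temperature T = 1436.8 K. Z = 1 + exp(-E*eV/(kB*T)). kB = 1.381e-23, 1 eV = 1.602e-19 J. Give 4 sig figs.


Step 1: Compute beta*E = E*eV/(kB*T) = 0.0715*1.602e-19/(1.381e-23*1436.8) = 0.5773
Step 2: exp(-beta*E) = exp(-0.5773) = 0.5614
Step 3: Z = 1 + 0.5614 = 1.561

1.561


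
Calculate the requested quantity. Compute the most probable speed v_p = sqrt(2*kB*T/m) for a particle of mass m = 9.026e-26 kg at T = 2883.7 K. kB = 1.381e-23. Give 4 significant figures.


Step 1: Numerator = 2*kB*T = 2*1.381e-23*2883.7 = 7.965e-20
Step 2: Ratio = 7.965e-20 / 9.026e-26 = 8.824e+05
Step 3: v_p = sqrt(8.824e+05) = 939.4 m/s

939.4


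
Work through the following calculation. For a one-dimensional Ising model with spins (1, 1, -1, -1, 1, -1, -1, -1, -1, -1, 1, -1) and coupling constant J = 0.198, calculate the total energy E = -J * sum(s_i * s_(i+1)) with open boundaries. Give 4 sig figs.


Step 1: Nearest-neighbor products: 1, -1, 1, -1, -1, 1, 1, 1, 1, -1, -1
Step 2: Sum of products = 1
Step 3: E = -0.198 * 1 = -0.198

-0.198


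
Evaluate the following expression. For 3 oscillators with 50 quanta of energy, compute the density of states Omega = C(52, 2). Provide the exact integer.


Step 1: Use binomial coefficient C(52, 2)
Step 2: Numerator = 52! / 50!
Step 3: Denominator = 2!
Step 4: Omega = 1326

1326


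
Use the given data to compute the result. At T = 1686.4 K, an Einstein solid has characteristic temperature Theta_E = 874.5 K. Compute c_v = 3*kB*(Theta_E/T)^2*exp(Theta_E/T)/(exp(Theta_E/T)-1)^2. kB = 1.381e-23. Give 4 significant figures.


Step 1: x = Theta_E/T = 874.5/1686.4 = 0.5186
Step 2: x^2 = 0.2689
Step 3: exp(x) = 1.68
Step 4: c_v = 3*1.381e-23*0.2689*1.68/(1.68-1)^2 = 4.051e-23

4.051e-23


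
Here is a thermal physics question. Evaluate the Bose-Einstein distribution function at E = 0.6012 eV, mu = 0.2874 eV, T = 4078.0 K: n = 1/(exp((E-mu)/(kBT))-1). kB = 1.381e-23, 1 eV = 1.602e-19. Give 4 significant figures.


Step 1: (E - mu) = 0.3138 eV
Step 2: x = (E-mu)*eV/(kB*T) = 0.3138*1.602e-19/(1.381e-23*4078.0) = 0.8926
Step 3: exp(x) = 2.442
Step 4: n = 1/(exp(x)-1) = 0.6937

0.6937


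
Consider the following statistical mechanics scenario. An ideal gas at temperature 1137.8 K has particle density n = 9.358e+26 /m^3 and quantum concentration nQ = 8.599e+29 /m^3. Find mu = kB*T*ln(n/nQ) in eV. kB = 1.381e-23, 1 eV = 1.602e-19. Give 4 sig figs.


Step 1: n/nQ = 9.358e+26/8.599e+29 = 0.001088
Step 2: ln(n/nQ) = -6.823
Step 3: mu = kB*T*ln(n/nQ) = 1.571e-20*-6.823 = -1.072e-19 J
Step 4: Convert to eV: -1.072e-19/1.602e-19 = -0.6692 eV

-0.6692


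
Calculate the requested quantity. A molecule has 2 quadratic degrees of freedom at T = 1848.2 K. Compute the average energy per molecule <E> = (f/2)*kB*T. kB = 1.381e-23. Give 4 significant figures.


Step 1: f/2 = 2/2 = 1
Step 2: kB*T = 1.381e-23 * 1848.2 = 2.552e-20
Step 3: <E> = 1 * 2.552e-20 = 2.552e-20 J

2.552e-20


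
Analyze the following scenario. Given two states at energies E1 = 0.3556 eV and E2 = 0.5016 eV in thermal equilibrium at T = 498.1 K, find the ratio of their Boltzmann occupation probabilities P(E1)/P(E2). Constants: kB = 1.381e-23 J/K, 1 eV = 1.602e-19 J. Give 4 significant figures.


Step 1: Compute energy difference dE = E1 - E2 = 0.3556 - 0.5016 = -0.146 eV
Step 2: Convert to Joules: dE_J = -0.146 * 1.602e-19 = -2.339e-20 J
Step 3: Compute exponent = -dE_J / (kB * T) = -(-2.339e-20) / (1.381e-23 * 498.1) = 3.4
Step 4: P(E1)/P(E2) = exp(3.4) = 29.97

29.97


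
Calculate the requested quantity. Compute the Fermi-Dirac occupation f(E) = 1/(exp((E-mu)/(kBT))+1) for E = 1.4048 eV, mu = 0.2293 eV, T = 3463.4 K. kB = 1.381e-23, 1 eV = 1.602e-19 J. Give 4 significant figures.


Step 1: (E - mu) = 1.4048 - 0.2293 = 1.175 eV
Step 2: Convert: (E-mu)*eV = 1.883e-19 J
Step 3: x = (E-mu)*eV/(kB*T) = 3.937
Step 4: f = 1/(exp(3.937)+1) = 0.01913

0.01913


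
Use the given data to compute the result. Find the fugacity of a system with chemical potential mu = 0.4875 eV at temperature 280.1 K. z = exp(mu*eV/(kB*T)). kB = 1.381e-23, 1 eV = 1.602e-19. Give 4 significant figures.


Step 1: Convert mu to Joules: 0.4875*1.602e-19 = 7.81e-20 J
Step 2: kB*T = 1.381e-23*280.1 = 3.868e-21 J
Step 3: mu/(kB*T) = 20.19
Step 4: z = exp(20.19) = 5.865e+08

5.865e+08


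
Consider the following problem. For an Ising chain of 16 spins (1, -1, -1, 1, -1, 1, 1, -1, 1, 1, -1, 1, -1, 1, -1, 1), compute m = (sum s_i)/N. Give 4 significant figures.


Step 1: Count up spins (+1): 9, down spins (-1): 7
Step 2: Total magnetization M = 9 - 7 = 2
Step 3: m = M/N = 2/16 = 0.125

0.125


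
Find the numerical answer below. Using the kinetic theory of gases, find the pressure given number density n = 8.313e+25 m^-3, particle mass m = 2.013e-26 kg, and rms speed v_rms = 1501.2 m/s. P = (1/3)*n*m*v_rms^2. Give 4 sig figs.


Step 1: v_rms^2 = 1501.2^2 = 2.254e+06
Step 2: n*m = 8.313e+25*2.013e-26 = 1.673
Step 3: P = (1/3)*1.673*2.254e+06 = 1.257e+06 Pa

1.257e+06


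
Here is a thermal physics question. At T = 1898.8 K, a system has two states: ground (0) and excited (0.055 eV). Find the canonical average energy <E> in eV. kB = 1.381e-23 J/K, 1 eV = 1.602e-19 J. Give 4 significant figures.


Step 1: beta*E = 0.055*1.602e-19/(1.381e-23*1898.8) = 0.336
Step 2: exp(-beta*E) = 0.7146
Step 3: <E> = 0.055*0.7146/(1+0.7146) = 0.02292 eV

0.02292


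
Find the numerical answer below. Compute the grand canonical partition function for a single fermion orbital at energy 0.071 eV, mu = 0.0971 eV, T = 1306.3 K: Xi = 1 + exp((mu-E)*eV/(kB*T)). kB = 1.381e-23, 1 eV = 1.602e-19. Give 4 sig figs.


Step 1: (mu - E) = 0.0971 - 0.071 = 0.0261 eV
Step 2: x = (mu-E)*eV/(kB*T) = 0.0261*1.602e-19/(1.381e-23*1306.3) = 0.2318
Step 3: exp(x) = 1.261
Step 4: Xi = 1 + 1.261 = 2.261

2.261


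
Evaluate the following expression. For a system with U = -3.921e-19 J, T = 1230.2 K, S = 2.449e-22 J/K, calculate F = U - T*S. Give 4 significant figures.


Step 1: T*S = 1230.2 * 2.449e-22 = 3.013e-19 J
Step 2: F = U - T*S = -3.921e-19 - 3.013e-19
Step 3: F = -6.934e-19 J

-6.934e-19


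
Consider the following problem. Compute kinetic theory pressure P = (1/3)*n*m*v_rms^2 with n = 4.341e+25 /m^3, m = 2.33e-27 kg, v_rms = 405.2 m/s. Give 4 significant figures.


Step 1: v_rms^2 = 405.2^2 = 1.642e+05
Step 2: n*m = 4.341e+25*2.33e-27 = 0.1011
Step 3: P = (1/3)*0.1011*1.642e+05 = 5536 Pa

5536


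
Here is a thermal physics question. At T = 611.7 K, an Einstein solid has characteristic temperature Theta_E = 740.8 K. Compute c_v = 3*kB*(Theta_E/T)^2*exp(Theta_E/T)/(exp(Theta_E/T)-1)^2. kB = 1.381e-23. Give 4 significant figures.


Step 1: x = Theta_E/T = 740.8/611.7 = 1.211
Step 2: x^2 = 1.467
Step 3: exp(x) = 3.357
Step 4: c_v = 3*1.381e-23*1.467*3.357/(3.357-1)^2 = 3.672e-23

3.672e-23


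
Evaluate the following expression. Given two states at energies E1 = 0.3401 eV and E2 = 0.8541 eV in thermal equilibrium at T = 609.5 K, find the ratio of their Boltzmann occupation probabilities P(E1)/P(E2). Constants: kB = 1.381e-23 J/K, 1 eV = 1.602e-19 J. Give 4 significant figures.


Step 1: Compute energy difference dE = E1 - E2 = 0.3401 - 0.8541 = -0.514 eV
Step 2: Convert to Joules: dE_J = -0.514 * 1.602e-19 = -8.234e-20 J
Step 3: Compute exponent = -dE_J / (kB * T) = -(-8.234e-20) / (1.381e-23 * 609.5) = 9.783
Step 4: P(E1)/P(E2) = exp(9.783) = 1.772e+04

1.772e+04


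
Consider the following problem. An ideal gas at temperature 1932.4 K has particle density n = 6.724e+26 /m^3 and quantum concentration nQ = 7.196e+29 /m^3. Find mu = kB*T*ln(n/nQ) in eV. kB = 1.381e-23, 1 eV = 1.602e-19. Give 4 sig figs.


Step 1: n/nQ = 6.724e+26/7.196e+29 = 0.0009344
Step 2: ln(n/nQ) = -6.976
Step 3: mu = kB*T*ln(n/nQ) = 2.669e-20*-6.976 = -1.862e-19 J
Step 4: Convert to eV: -1.862e-19/1.602e-19 = -1.162 eV

-1.162


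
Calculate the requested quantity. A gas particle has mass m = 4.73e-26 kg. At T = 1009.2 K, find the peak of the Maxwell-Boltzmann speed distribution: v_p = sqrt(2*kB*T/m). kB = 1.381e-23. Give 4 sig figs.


Step 1: Numerator = 2*kB*T = 2*1.381e-23*1009.2 = 2.787e-20
Step 2: Ratio = 2.787e-20 / 4.73e-26 = 5.893e+05
Step 3: v_p = sqrt(5.893e+05) = 767.7 m/s

767.7


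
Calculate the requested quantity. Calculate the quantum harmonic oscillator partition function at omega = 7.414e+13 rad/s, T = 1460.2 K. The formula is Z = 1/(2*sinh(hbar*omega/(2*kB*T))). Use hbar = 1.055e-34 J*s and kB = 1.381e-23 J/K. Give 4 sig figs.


Step 1: Compute x = hbar*omega/(kB*T) = 1.055e-34*7.414e+13/(1.381e-23*1460.2) = 0.3879
Step 2: x/2 = 0.1939
Step 3: sinh(x/2) = 0.1952
Step 4: Z = 1/(2*0.1952) = 2.562

2.562


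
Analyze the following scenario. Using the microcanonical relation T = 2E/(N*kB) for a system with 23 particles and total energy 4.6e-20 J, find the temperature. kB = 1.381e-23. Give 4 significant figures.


Step 1: Numerator = 2*E = 2*4.6e-20 = 9.2e-20 J
Step 2: Denominator = N*kB = 23*1.381e-23 = 3.176e-22
Step 3: T = 9.2e-20 / 3.176e-22 = 289.6 K

289.6


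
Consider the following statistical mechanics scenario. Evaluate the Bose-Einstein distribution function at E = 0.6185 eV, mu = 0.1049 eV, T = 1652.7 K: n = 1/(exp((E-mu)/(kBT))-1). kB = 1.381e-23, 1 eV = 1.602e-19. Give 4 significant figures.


Step 1: (E - mu) = 0.5136 eV
Step 2: x = (E-mu)*eV/(kB*T) = 0.5136*1.602e-19/(1.381e-23*1652.7) = 3.605
Step 3: exp(x) = 36.78
Step 4: n = 1/(exp(x)-1) = 0.02795

0.02795


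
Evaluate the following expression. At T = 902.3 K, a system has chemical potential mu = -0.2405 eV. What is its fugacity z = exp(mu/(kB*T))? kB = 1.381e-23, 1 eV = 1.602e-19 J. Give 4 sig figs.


Step 1: Convert mu to Joules: -0.2405*1.602e-19 = -3.853e-20 J
Step 2: kB*T = 1.381e-23*902.3 = 1.246e-20 J
Step 3: mu/(kB*T) = -3.092
Step 4: z = exp(-3.092) = 0.04541

0.04541


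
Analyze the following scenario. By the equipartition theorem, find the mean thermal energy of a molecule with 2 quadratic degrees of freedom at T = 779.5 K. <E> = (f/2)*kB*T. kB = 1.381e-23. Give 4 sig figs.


Step 1: f/2 = 2/2 = 1
Step 2: kB*T = 1.381e-23 * 779.5 = 1.076e-20
Step 3: <E> = 1 * 1.076e-20 = 1.076e-20 J

1.076e-20


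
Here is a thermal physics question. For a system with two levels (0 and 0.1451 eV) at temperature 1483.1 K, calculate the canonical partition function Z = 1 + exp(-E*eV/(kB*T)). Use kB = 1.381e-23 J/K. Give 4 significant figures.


Step 1: Compute beta*E = E*eV/(kB*T) = 0.1451*1.602e-19/(1.381e-23*1483.1) = 1.135
Step 2: exp(-beta*E) = exp(-1.135) = 0.3214
Step 3: Z = 1 + 0.3214 = 1.321

1.321


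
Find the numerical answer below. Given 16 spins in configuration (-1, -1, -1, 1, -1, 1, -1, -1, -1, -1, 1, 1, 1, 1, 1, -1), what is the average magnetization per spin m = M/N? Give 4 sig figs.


Step 1: Count up spins (+1): 7, down spins (-1): 9
Step 2: Total magnetization M = 7 - 9 = -2
Step 3: m = M/N = -2/16 = -0.125

-0.125


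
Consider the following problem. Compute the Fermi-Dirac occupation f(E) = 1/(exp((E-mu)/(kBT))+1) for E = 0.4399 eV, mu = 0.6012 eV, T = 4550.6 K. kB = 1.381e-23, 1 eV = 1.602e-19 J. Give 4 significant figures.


Step 1: (E - mu) = 0.4399 - 0.6012 = -0.1613 eV
Step 2: Convert: (E-mu)*eV = -2.584e-20 J
Step 3: x = (E-mu)*eV/(kB*T) = -0.4112
Step 4: f = 1/(exp(-0.4112)+1) = 0.6014

0.6014


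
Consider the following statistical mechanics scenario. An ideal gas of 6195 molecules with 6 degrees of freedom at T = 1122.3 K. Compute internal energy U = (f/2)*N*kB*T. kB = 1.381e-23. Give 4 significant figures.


Step 1: f/2 = 6/2 = 3.0
Step 2: N*kB*T = 6195*1.381e-23*1122.3 = 9.602e-17
Step 3: U = 3.0 * 9.602e-17 = 2.88e-16 J

2.88e-16


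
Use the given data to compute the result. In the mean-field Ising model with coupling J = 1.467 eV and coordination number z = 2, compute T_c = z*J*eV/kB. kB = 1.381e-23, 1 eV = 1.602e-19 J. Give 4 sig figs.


Step 1: z*J = 2*1.467 = 2.934 eV
Step 2: Convert to Joules: 2.934*1.602e-19 = 4.7e-19 J
Step 3: T_c = 4.7e-19 / 1.381e-23 = 3.404e+04 K

3.404e+04


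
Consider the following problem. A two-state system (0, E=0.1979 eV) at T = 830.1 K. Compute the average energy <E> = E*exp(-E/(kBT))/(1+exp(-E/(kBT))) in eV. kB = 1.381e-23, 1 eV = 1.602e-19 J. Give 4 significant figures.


Step 1: beta*E = 0.1979*1.602e-19/(1.381e-23*830.1) = 2.766
Step 2: exp(-beta*E) = 0.06294
Step 3: <E> = 0.1979*0.06294/(1+0.06294) = 0.01172 eV

0.01172


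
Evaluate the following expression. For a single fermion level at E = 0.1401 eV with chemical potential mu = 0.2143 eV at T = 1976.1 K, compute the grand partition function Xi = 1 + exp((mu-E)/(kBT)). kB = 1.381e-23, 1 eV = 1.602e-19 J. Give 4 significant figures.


Step 1: (mu - E) = 0.2143 - 0.1401 = 0.0742 eV
Step 2: x = (mu-E)*eV/(kB*T) = 0.0742*1.602e-19/(1.381e-23*1976.1) = 0.4356
Step 3: exp(x) = 1.546
Step 4: Xi = 1 + 1.546 = 2.546

2.546


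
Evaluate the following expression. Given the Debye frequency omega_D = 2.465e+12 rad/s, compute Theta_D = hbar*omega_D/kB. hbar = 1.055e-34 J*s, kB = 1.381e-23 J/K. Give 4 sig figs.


Step 1: hbar*omega_D = 1.055e-34 * 2.465e+12 = 2.601e-22 J
Step 2: Theta_D = 2.601e-22 / 1.381e-23
Step 3: Theta_D = 18.83 K

18.83


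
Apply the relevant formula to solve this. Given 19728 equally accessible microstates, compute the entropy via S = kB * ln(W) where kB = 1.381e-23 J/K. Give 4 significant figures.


Step 1: ln(W) = ln(19728) = 9.89
Step 2: S = kB * ln(W) = 1.381e-23 * 9.89
Step 3: S = 1.366e-22 J/K

1.366e-22


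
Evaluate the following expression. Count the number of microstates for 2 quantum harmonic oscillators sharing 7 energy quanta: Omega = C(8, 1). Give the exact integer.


Step 1: Use binomial coefficient C(8, 1)
Step 2: Numerator = 8! / 7!
Step 3: Denominator = 1!
Step 4: Omega = 8

8


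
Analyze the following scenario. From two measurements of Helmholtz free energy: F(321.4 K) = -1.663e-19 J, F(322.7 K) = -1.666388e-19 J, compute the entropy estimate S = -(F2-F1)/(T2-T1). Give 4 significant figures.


Step 1: dF = F2 - F1 = -1.666388e-19 - (-1.663e-19) = -3.388e-22 J
Step 2: dT = T2 - T1 = 322.7 - 321.4 = 1.3 K
Step 3: S = -dF/dT = -(-3.388e-22)/1.3 = 2.606e-22 J/K

2.606e-22


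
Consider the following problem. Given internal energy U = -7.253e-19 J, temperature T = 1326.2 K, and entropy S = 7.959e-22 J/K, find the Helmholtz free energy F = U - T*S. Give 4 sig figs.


Step 1: T*S = 1326.2 * 7.959e-22 = 1.056e-18 J
Step 2: F = U - T*S = -7.253e-19 - 1.056e-18
Step 3: F = -1.781e-18 J

-1.781e-18


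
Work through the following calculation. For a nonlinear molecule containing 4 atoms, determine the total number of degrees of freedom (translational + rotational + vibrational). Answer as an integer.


Step 1: Translational DOF = 3
Step 2: Rotational DOF (nonlinear) = 3
Step 3: Vibrational DOF = 3*4 - 6 = 6
Step 4: Total = 3 + 3 + 6 = 12

12


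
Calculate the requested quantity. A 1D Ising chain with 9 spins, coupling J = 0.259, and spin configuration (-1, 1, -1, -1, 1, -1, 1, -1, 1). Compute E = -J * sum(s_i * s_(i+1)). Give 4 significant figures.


Step 1: Nearest-neighbor products: -1, -1, 1, -1, -1, -1, -1, -1
Step 2: Sum of products = -6
Step 3: E = -0.259 * -6 = 1.554

1.554


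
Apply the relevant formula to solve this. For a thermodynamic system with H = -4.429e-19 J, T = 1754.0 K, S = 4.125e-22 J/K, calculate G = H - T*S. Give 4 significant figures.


Step 1: T*S = 1754.0 * 4.125e-22 = 7.235e-19 J
Step 2: G = H - T*S = -4.429e-19 - 7.235e-19
Step 3: G = -1.166e-18 J

-1.166e-18


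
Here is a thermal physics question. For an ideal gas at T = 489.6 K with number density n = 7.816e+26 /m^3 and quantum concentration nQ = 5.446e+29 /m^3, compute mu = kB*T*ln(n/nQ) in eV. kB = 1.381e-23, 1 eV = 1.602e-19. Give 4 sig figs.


Step 1: n/nQ = 7.816e+26/5.446e+29 = 0.001435
Step 2: ln(n/nQ) = -6.546
Step 3: mu = kB*T*ln(n/nQ) = 6.761e-21*-6.546 = -4.426e-20 J
Step 4: Convert to eV: -4.426e-20/1.602e-19 = -0.2763 eV

-0.2763


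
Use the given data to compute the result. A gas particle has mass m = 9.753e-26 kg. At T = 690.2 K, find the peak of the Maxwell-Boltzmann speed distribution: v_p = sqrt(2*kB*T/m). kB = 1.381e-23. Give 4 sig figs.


Step 1: Numerator = 2*kB*T = 2*1.381e-23*690.2 = 1.906e-20
Step 2: Ratio = 1.906e-20 / 9.753e-26 = 1.955e+05
Step 3: v_p = sqrt(1.955e+05) = 442.1 m/s

442.1


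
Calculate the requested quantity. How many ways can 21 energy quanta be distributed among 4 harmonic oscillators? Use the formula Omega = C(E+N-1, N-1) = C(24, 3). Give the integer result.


Step 1: Use binomial coefficient C(24, 3)
Step 2: Numerator = 24! / 21!
Step 3: Denominator = 3!
Step 4: Omega = 2024

2024


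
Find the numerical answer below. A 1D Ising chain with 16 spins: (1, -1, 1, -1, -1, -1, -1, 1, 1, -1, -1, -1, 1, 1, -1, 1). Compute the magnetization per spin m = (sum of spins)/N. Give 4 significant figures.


Step 1: Count up spins (+1): 7, down spins (-1): 9
Step 2: Total magnetization M = 7 - 9 = -2
Step 3: m = M/N = -2/16 = -0.125

-0.125


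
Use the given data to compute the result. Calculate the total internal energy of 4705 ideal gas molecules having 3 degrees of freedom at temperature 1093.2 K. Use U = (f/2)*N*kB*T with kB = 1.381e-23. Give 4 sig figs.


Step 1: f/2 = 3/2 = 1.5
Step 2: N*kB*T = 4705*1.381e-23*1093.2 = 7.103e-17
Step 3: U = 1.5 * 7.103e-17 = 1.065e-16 J

1.065e-16


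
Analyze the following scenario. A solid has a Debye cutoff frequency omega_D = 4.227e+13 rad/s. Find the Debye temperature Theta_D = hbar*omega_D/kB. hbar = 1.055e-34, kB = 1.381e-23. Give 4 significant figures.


Step 1: hbar*omega_D = 1.055e-34 * 4.227e+13 = 4.459e-21 J
Step 2: Theta_D = 4.459e-21 / 1.381e-23
Step 3: Theta_D = 322.9 K

322.9


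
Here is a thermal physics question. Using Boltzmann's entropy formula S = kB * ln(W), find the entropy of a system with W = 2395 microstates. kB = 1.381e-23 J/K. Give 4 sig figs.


Step 1: ln(W) = ln(2395) = 7.781
Step 2: S = kB * ln(W) = 1.381e-23 * 7.781
Step 3: S = 1.075e-22 J/K

1.075e-22


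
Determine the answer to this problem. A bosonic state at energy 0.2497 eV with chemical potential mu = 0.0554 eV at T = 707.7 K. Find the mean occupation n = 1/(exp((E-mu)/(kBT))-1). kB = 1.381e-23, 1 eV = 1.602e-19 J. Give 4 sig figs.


Step 1: (E - mu) = 0.1943 eV
Step 2: x = (E-mu)*eV/(kB*T) = 0.1943*1.602e-19/(1.381e-23*707.7) = 3.185
Step 3: exp(x) = 24.16
Step 4: n = 1/(exp(x)-1) = 0.04317

0.04317


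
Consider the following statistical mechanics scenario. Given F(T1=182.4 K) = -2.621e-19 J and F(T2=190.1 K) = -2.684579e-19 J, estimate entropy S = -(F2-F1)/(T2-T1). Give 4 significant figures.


Step 1: dF = F2 - F1 = -2.684579e-19 - (-2.621e-19) = -6.3579e-21 J
Step 2: dT = T2 - T1 = 190.1 - 182.4 = 7.7 K
Step 3: S = -dF/dT = -(-6.3579e-21)/7.7 = 8.257e-22 J/K

8.257e-22


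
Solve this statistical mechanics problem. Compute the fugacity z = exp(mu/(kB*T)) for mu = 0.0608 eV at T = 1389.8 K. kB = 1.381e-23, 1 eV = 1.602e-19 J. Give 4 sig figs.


Step 1: Convert mu to Joules: 0.0608*1.602e-19 = 9.74e-21 J
Step 2: kB*T = 1.381e-23*1389.8 = 1.919e-20 J
Step 3: mu/(kB*T) = 0.5075
Step 4: z = exp(0.5075) = 1.661

1.661


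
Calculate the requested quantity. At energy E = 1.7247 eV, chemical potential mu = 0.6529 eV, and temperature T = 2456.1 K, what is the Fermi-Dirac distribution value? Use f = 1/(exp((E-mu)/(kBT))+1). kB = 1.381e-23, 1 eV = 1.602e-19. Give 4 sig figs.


Step 1: (E - mu) = 1.7247 - 0.6529 = 1.072 eV
Step 2: Convert: (E-mu)*eV = 1.717e-19 J
Step 3: x = (E-mu)*eV/(kB*T) = 5.062
Step 4: f = 1/(exp(5.062)+1) = 0.006292

0.006292


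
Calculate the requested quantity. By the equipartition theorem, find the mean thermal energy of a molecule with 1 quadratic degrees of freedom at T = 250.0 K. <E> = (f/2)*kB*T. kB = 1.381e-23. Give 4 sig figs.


Step 1: f/2 = 1/2 = 0.5
Step 2: kB*T = 1.381e-23 * 250.0 = 3.452e-21
Step 3: <E> = 0.5 * 3.452e-21 = 1.726e-21 J

1.726e-21


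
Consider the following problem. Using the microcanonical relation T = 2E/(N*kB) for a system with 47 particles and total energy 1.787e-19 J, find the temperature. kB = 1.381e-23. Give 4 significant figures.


Step 1: Numerator = 2*E = 2*1.787e-19 = 3.574e-19 J
Step 2: Denominator = N*kB = 47*1.381e-23 = 6.491e-22
Step 3: T = 3.574e-19 / 6.491e-22 = 550.6 K

550.6


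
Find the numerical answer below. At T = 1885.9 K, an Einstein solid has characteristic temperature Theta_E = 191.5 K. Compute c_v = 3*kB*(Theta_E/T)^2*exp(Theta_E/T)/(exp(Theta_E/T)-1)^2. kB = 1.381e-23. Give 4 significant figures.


Step 1: x = Theta_E/T = 191.5/1885.9 = 0.1015
Step 2: x^2 = 0.01031
Step 3: exp(x) = 1.107
Step 4: c_v = 3*1.381e-23*0.01031*1.107/(1.107-1)^2 = 4.139e-23

4.139e-23


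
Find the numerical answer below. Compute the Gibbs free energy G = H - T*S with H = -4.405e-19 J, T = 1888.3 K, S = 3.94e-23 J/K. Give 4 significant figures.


Step 1: T*S = 1888.3 * 3.94e-23 = 7.44e-20 J
Step 2: G = H - T*S = -4.405e-19 - 7.44e-20
Step 3: G = -5.149e-19 J

-5.149e-19


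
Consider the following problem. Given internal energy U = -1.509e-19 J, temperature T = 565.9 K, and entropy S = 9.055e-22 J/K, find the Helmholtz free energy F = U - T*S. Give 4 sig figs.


Step 1: T*S = 565.9 * 9.055e-22 = 5.124e-19 J
Step 2: F = U - T*S = -1.509e-19 - 5.124e-19
Step 3: F = -6.633e-19 J

-6.633e-19


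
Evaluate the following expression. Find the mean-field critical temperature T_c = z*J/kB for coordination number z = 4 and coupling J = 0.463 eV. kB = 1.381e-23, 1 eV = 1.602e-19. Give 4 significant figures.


Step 1: z*J = 4*0.463 = 1.852 eV
Step 2: Convert to Joules: 1.852*1.602e-19 = 2.967e-19 J
Step 3: T_c = 2.967e-19 / 1.381e-23 = 2.148e+04 K

2.148e+04


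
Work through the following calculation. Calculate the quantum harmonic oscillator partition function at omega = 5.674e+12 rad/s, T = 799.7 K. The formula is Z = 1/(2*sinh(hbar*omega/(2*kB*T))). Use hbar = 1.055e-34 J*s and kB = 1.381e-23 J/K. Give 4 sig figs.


Step 1: Compute x = hbar*omega/(kB*T) = 1.055e-34*5.674e+12/(1.381e-23*799.7) = 0.0542
Step 2: x/2 = 0.0271
Step 3: sinh(x/2) = 0.0271
Step 4: Z = 1/(2*0.0271) = 18.45

18.45


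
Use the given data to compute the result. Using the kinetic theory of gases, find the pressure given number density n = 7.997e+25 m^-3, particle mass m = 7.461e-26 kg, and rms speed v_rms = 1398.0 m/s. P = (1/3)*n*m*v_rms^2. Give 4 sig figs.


Step 1: v_rms^2 = 1398.0^2 = 1.954e+06
Step 2: n*m = 7.997e+25*7.461e-26 = 5.967
Step 3: P = (1/3)*5.967*1.954e+06 = 3.887e+06 Pa

3.887e+06
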